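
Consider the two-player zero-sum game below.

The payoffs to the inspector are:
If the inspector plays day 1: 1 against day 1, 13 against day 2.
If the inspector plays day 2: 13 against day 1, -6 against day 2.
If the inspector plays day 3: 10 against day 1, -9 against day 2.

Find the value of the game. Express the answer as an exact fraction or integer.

175/31

Row day 3 is strictly dominated by row day 2, so the inspector never plays it.
The remaining 2×2 game on (day 1, day 2) × (day 1, day 2) has no saddle point. Let the inspector play day 1 with probability p; indifference gives p + 13(1−p) = 13p − 6(1−p), so p = 19/31.
Similarly the inspectee's optimal q on day 1 is 19/31, and the value is 1·(19/31) + (13)·(12/31) = 175/31.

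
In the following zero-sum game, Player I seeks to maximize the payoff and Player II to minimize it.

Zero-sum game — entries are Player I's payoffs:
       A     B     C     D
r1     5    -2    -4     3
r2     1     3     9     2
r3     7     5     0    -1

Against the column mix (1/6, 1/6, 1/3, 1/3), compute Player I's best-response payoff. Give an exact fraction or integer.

r1: (5)·(1/6) + (-2)·(1/6) + (-4)·(1/3) + (3)·(1/3) = 1/6.
r2: (1)·(1/6) + (3)·(1/6) + (9)·(1/3) + (2)·(1/3) = 13/3.
r3: (7)·(1/6) + (5)·(1/6) + (0)·(1/3) + (-1)·(1/3) = 5/3.
The best pure response is r2 with expected payoff 13/3.

13/3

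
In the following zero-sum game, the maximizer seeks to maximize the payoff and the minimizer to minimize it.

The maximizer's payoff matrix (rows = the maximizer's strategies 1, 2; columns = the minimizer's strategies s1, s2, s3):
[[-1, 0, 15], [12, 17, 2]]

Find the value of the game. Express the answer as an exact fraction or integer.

Column s2 is strictly dominated by s1 for the minimizer (it gives the maximizer more in every row).
The remaining 2×2 game on (1, 2) × (s1, s3) has no saddle point. Let the maximizer play 1 with probability p; indifference gives −p + 12(1−p) = 15p + 2(1−p), so p = 5/13.
Similarly the minimizer's optimal q on s1 is 1/2, and the value is -1·(1/2) + (15)·(1/2) = 7.

7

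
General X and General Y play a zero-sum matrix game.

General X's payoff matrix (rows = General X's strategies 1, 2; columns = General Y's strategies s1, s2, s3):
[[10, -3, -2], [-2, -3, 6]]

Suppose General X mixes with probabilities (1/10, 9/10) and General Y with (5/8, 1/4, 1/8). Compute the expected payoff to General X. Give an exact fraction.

Against (5/8, 1/4, 1/8), each row's expected payoff is 1: 21/4; 2: -5/4.
Taking the (1/10, 9/10)-weighted average: (1/10)·(21/4) + (9/10)·(-5/4) = -3/5.

-3/5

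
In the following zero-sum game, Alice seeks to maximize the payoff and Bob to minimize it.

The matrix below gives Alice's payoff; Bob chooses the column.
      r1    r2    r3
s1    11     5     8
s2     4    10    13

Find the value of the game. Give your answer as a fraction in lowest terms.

15/2

Column r3 is strictly dominated by r2 for Bob (it gives Alice more in every row).
The remaining 2×2 game on (s1, s2) × (r1, r2) has no saddle point. Let Alice play s1 with probability p; indifference gives 11p + 4(1−p) = 5p + 10(1−p), so p = 1/2.
Similarly Bob's optimal q on r1 is 5/12, and the value is 11·(5/12) + (5)·(7/12) = 15/2.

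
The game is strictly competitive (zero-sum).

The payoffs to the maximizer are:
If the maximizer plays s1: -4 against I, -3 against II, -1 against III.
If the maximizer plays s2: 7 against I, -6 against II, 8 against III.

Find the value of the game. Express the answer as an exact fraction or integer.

Column III is strictly dominated by I for the minimizer (it gives the maximizer more in every row).
The remaining 2×2 game on (s1, s2) × (I, II) has no saddle point. Let the maximizer play s1 with probability p; indifference gives −4p + 7(1−p) = −3p − 6(1−p), so p = 13/14.
Similarly the minimizer's optimal q on I is 3/14, and the value is -4·(3/14) + (-3)·(11/14) = -45/14.

-45/14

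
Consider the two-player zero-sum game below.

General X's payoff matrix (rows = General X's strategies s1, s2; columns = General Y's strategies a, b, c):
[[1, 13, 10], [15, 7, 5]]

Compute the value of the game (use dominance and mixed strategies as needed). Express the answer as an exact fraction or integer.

145/19

Column b is strictly dominated by c for General Y (it gives General X more in every row).
The remaining 2×2 game on (s1, s2) × (a, c) has no saddle point. Let General X play s1 with probability p; indifference gives p + 15(1−p) = 10p + 5(1−p), so p = 10/19.
Similarly General Y's optimal q on a is 5/19, and the value is 1·(5/19) + (10)·(14/19) = 145/19.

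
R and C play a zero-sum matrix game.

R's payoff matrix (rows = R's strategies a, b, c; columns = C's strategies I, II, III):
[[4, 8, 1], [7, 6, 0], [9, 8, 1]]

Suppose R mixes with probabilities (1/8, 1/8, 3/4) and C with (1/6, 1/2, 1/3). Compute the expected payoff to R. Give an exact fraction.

Against (1/6, 1/2, 1/3), each row's expected payoff is a: 5; b: 25/6; c: 35/6.
Taking the (1/8, 1/8, 3/4)-weighted average: (1/8)·(5) + (1/8)·(25/6) + (3/4)·(35/6) = 265/48.

265/48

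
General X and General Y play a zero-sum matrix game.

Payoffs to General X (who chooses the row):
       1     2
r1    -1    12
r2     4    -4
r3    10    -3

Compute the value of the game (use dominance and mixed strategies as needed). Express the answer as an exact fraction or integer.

9/2

Row r2 is strictly dominated by row r3, so General X never plays it.
The remaining 2×2 game on (r1, r3) × (1, 2) has no saddle point. Let General X play r1 with probability p; indifference gives −p + 10(1−p) = 12p − 3(1−p), so p = 1/2.
Similarly General Y's optimal q on 1 is 15/26, and the value is -1·(15/26) + (12)·(11/26) = 9/2.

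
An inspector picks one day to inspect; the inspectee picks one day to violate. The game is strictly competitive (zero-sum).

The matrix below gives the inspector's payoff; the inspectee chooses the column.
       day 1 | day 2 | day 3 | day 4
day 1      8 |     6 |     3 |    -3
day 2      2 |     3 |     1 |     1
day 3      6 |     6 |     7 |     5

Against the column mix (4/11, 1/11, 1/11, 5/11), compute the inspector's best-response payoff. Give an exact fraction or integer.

62/11

day 1: (8)·(4/11) + (6)·(1/11) + (3)·(1/11) + (-3)·(5/11) = 26/11.
day 2: (2)·(4/11) + (3)·(1/11) + (1)·(1/11) + (1)·(5/11) = 17/11.
day 3: (6)·(4/11) + (6)·(1/11) + (7)·(1/11) + (5)·(5/11) = 62/11.
The best pure response is day 3 with expected payoff 62/11.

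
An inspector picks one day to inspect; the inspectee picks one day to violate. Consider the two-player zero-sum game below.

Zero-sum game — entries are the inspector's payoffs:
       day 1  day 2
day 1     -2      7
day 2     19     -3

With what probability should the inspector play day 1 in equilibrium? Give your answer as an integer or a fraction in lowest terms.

Row minima are -2 and -3, so the inspector's maximin is -2; column maxima are 19 and 7, so the inspectee's minimax is 7. These differ, so the equilibrium is in mixed strategies.
Let the inspector play day 1 with probability p. The inspectee is indifferent when −2p + 19(1−p) = 7p − 3(1−p), giving p = 22/31.

22/31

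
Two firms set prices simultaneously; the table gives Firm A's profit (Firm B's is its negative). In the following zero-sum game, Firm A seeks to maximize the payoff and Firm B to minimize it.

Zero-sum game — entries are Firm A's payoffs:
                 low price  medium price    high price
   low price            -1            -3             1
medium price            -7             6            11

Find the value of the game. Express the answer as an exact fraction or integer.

Column high price is strictly dominated by medium price for Firm B (it gives Firm A more in every row).
The remaining 2×2 game on (low price, medium price) × (low price, medium price) has no saddle point. Let Firm A play low price with probability p; indifference gives −p − 7(1−p) = −3p + 6(1−p), so p = 13/15.
Similarly Firm B's optimal q on low price is 3/5, and the value is -1·(3/5) + (-3)·(2/5) = -9/5.

-9/5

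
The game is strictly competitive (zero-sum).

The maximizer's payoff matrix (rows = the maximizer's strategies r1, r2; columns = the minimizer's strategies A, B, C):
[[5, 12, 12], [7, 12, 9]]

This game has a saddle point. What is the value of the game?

Row minima: 5, 7 → the maximizer's maximin is 7.
Column maxima: 7, 12, 12 → the minimizer's minimax is 7.
They coincide at (r2, A), so the value is 7.

7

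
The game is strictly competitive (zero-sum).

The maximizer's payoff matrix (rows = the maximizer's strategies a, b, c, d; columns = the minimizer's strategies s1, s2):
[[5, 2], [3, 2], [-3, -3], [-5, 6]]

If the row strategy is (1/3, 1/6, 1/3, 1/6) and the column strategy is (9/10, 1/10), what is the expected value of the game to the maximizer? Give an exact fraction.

Against (9/10, 1/10), each row's expected payoff is a: 47/10; b: 29/10; c: -3; d: -39/10.
Taking the (1/3, 1/6, 1/3, 1/6)-weighted average: (1/3)·(47/10) + (1/6)·(29/10) + (1/3)·(-3) + (1/6)·(-39/10) = 2/5.

2/5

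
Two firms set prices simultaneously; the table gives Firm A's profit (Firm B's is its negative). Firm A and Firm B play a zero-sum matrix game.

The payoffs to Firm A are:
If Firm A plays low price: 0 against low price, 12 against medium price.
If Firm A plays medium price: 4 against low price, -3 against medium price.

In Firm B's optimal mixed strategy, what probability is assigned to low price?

Row minima are 0 and -3, so Firm A's maximin is 0; column maxima are 4 and 12, so Firm B's minimax is 4. These differ, so the equilibrium is in mixed strategies.
Let Firm B play low price with probability q. Firm A is indifferent when 12(1−q) = 4q − 3(1−q), giving q = 15/19.

15/19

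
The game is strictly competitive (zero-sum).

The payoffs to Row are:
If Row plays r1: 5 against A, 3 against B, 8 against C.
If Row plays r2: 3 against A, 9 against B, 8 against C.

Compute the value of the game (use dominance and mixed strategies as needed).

Column C is strictly dominated by A for Column (it gives Row more in every row).
The remaining 2×2 game on (r1, r2) × (A, B) has no saddle point. Let Row play r1 with probability p; indifference gives 5p + 3(1−p) = 3p + 9(1−p), so p = 3/4.
Similarly Column's optimal q on A is 3/4, and the value is 5·(3/4) + (3)·(1/4) = 9/2.

9/2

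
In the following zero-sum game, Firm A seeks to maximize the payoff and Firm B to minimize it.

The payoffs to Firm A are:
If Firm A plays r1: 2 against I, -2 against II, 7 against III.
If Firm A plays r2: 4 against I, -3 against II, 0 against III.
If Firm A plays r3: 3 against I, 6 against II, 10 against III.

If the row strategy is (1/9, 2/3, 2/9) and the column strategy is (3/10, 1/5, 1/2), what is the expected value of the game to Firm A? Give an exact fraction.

Against (3/10, 1/5, 1/2), each row's expected payoff is r1: 37/10; r2: 3/5; r3: 71/10.
Taking the (1/9, 2/3, 2/9)-weighted average: (1/9)·(37/10) + (2/3)·(3/5) + (2/9)·(71/10) = 43/18.

43/18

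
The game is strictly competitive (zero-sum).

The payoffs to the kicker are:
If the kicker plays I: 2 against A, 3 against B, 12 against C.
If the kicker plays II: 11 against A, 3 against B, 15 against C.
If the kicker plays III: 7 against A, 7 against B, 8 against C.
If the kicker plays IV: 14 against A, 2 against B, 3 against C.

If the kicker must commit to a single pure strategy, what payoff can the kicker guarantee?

7

The worst-case payoff for each row is I: 2, II: 3, III: 7, IV: 2.
The best of these is 7.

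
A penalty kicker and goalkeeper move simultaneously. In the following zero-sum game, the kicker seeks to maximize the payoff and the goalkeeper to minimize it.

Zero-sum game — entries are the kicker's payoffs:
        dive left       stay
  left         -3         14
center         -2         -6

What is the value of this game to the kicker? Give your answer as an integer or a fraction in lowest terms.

Row minima are -3 and -6, so the kicker's maximin is -3; column maxima are -2 and 14, so the goalkeeper's minimax is -2. These differ, so the equilibrium is in mixed strategies.
Let the kicker play left with probability p. The goalkeeper is indifferent when −3p − 2(1−p) = 14p − 6(1−p), giving p = 4/21.
Let the goalkeeper play dive left with probability q. The kicker is indifferent when −3q + 14(1−q) = −2q − 6(1−q), giving q = 20/21.
The value is -3·(20/21) + (14)·(1/21) = -46/21.

-46/21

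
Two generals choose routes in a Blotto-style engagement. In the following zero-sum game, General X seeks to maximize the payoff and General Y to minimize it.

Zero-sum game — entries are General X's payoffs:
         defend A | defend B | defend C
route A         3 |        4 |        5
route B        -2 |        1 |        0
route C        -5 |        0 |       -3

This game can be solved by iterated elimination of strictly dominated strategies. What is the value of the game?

3

Row route B is strictly dominated by row route A (3>-2, 4>1, 5>0); eliminate route B.
Row route C is strictly dominated by row route A (3>-5, 4>0, 5>-3); eliminate route C.
Column defend B is strictly dominated by defend A for General Y (3<4); eliminate defend B.
Column defend C is strictly dominated by defend A for General Y (3<5); eliminate defend C.
Only (route A, defend A) remains, with payoff 3.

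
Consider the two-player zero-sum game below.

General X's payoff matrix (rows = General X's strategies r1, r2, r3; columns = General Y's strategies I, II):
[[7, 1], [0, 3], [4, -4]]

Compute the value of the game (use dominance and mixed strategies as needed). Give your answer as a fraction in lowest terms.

Row r3 is strictly dominated by row r1, so General X never plays it.
The remaining 2×2 game on (r1, r2) × (I, II) has no saddle point. Let General X play r1 with probability p; indifference gives 7p = p + 3(1−p), so p = 1/3.
Similarly General Y's optimal q on I is 2/9, and the value is 7·(2/9) + (1)·(7/9) = 7/3.

7/3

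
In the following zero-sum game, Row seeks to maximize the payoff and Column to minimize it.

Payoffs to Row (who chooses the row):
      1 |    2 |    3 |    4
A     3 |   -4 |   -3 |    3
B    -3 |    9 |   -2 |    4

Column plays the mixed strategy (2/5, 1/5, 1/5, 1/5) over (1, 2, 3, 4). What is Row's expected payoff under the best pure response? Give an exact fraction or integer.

A: (3)·(2/5) + (-4)·(1/5) + (-3)·(1/5) + (3)·(1/5) = 2/5.
B: (-3)·(2/5) + (9)·(1/5) + (-2)·(1/5) + (4)·(1/5) = 1.
The best pure response is B with expected payoff 1.

1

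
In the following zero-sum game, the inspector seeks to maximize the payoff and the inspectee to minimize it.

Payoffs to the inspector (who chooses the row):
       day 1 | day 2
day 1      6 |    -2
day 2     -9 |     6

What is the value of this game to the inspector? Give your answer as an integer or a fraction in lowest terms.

Row minima are -2 and -9, so the inspector's maximin is -2; column maxima are 6 and 6, so the inspectee's minimax is 6. These differ, so the equilibrium is in mixed strategies.
Let the inspector play day 1 with probability p. The inspectee is indifferent when 6p − 9(1−p) = −2p + 6(1−p), giving p = 15/23.
Let the inspectee play day 1 with probability q. The inspector is indifferent when 6q − 2(1−q) = −9q + 6(1−q), giving q = 8/23.
The value is 6·(8/23) + (-2)·(15/23) = 18/23.

18/23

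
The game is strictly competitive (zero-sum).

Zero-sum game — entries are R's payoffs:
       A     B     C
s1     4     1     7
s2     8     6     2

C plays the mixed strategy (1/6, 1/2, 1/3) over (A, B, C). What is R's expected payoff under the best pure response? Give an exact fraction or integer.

s1: (4)·(1/6) + (1)·(1/2) + (7)·(1/3) = 7/2.
s2: (8)·(1/6) + (6)·(1/2) + (2)·(1/3) = 5.
The best pure response is s2 with expected payoff 5.

5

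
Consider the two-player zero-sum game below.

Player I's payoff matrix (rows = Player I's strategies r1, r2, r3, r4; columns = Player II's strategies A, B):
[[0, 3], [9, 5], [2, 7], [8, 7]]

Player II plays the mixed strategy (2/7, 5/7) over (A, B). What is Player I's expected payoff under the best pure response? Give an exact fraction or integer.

r1: (0)·(2/7) + (3)·(5/7) = 15/7.
r2: (9)·(2/7) + (5)·(5/7) = 43/7.
r3: (2)·(2/7) + (7)·(5/7) = 39/7.
r4: (8)·(2/7) + (7)·(5/7) = 51/7.
The best pure response is r4 with expected payoff 51/7.

51/7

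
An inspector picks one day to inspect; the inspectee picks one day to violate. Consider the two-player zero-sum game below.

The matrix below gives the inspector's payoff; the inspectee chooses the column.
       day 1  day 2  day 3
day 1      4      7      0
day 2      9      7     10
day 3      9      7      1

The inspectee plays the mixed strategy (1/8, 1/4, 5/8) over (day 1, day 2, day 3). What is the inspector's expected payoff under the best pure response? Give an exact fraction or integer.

73/8

day 1: (4)·(1/8) + (7)·(1/4) + (0)·(5/8) = 9/4.
day 2: (9)·(1/8) + (7)·(1/4) + (10)·(5/8) = 73/8.
day 3: (9)·(1/8) + (7)·(1/4) + (1)·(5/8) = 7/2.
The best pure response is day 2 with expected payoff 73/8.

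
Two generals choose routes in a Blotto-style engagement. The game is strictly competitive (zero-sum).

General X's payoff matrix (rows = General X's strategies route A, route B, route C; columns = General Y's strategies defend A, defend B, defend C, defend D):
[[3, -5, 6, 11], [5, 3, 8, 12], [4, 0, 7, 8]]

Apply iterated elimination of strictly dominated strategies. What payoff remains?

3

Column defend D is strictly dominated by defend A for General Y (3<11, 5<12, 4<8); eliminate defend D.
Column defend A is strictly dominated by defend B for General Y (-5<3, 3<5, 0<4); eliminate defend A.
Row route A is strictly dominated by row route B (3>-5, 8>6); eliminate route A.
Row route C is strictly dominated by row route B (3>0, 8>7); eliminate route C.
Column defend C is strictly dominated by defend B for General Y (3<8); eliminate defend C.
Only (route B, defend B) remains, with payoff 3.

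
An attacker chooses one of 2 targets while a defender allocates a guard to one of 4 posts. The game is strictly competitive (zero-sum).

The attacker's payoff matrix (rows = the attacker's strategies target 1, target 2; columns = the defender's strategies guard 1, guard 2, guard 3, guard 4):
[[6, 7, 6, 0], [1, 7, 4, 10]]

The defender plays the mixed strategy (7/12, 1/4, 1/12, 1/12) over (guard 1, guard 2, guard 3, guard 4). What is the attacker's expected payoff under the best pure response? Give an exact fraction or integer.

23/4

target 1: (6)·(7/12) + (7)·(1/4) + (6)·(1/12) + (0)·(1/12) = 23/4.
target 2: (1)·(7/12) + (7)·(1/4) + (4)·(1/12) + (10)·(1/12) = 7/2.
The best pure response is target 1 with expected payoff 23/4.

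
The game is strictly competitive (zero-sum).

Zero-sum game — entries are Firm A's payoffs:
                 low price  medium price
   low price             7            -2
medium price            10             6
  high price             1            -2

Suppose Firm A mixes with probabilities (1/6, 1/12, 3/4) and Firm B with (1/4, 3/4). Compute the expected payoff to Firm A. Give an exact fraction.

Against (1/4, 3/4), each row's expected payoff is low price: 1/4; medium price: 7; high price: -5/4.
Taking the (1/6, 1/12, 3/4)-weighted average: (1/6)·(1/4) + (1/12)·(7) + (3/4)·(-5/4) = -5/16.

-5/16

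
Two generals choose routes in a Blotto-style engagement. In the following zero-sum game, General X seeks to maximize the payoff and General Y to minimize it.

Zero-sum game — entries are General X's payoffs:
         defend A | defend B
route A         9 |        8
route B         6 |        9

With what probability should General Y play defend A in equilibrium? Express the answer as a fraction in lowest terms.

Row minima are 8 and 6, so General X's maximin is 8; column maxima are 9 and 9, so General Y's minimax is 9. These differ, so the equilibrium is in mixed strategies.
Let General Y play defend A with probability q. General X is indifferent when 9q + 8(1−q) = 6q + 9(1−q), giving q = 1/4.

1/4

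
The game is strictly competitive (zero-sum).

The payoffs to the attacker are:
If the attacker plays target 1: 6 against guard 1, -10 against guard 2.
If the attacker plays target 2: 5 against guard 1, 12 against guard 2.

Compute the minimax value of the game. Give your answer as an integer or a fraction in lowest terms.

122/23

Row minima are -10 and 5, so the attacker's maximin is 5; column maxima are 6 and 12, so the defender's minimax is 6. These differ, so the equilibrium is in mixed strategies.
Let the attacker play target 1 with probability p. The defender is indifferent when 6p + 5(1−p) = −10p + 12(1−p), giving p = 7/23.
Let the defender play guard 1 with probability q. The attacker is indifferent when 6q − 10(1−q) = 5q + 12(1−q), giving q = 22/23.
The value is 6·(22/23) + (-10)·(1/23) = 122/23.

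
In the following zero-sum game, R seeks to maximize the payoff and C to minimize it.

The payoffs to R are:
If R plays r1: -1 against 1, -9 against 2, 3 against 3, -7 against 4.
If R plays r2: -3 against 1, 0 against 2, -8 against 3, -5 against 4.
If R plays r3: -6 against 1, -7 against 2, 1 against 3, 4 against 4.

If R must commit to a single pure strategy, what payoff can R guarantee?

-7

The worst-case payoff for each row is r1: -9, r2: -8, r3: -7.
The best of these is -7.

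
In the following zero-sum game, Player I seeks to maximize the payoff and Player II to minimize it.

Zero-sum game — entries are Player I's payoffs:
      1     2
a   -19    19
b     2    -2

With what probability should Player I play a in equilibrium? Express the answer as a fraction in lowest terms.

2/21

Row minima are -19 and -2, so Player I's maximin is -2; column maxima are 2 and 19, so Player II's minimax is 2. These differ, so the equilibrium is in mixed strategies.
Let Player I play a with probability p. Player II is indifferent when −19p + 2(1−p) = 19p − 2(1−p), giving p = 2/21.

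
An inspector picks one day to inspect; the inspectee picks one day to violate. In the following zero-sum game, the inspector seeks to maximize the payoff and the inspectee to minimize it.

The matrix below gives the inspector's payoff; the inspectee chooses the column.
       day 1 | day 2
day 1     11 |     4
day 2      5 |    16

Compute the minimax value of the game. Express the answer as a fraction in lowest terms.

26/3

Row minima are 4 and 5, so the inspector's maximin is 5; column maxima are 11 and 16, so the inspectee's minimax is 11. These differ, so the equilibrium is in mixed strategies.
Let the inspector play day 1 with probability p. The inspectee is indifferent when 11p + 5(1−p) = 4p + 16(1−p), giving p = 11/18.
Let the inspectee play day 1 with probability q. The inspector is indifferent when 11q + 4(1−q) = 5q + 16(1−q), giving q = 2/3.
The value is 11·(2/3) + (4)·(1/3) = 26/3.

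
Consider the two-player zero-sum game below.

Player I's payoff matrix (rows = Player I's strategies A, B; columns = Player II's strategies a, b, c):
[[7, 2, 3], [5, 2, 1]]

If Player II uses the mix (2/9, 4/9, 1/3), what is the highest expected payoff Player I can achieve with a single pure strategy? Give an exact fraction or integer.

A: (7)·(2/9) + (2)·(4/9) + (3)·(1/3) = 31/9.
B: (5)·(2/9) + (2)·(4/9) + (1)·(1/3) = 7/3.
The best pure response is A with expected payoff 31/9.

31/9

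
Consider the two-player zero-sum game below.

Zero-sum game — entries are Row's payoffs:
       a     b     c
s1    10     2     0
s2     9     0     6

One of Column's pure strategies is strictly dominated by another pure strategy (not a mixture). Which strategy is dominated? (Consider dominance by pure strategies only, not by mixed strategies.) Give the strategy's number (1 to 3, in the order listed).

1

Column prefers columns that give Row less. Compare a with b: 2 < 10, 0 < 9.
So b strictly dominates a for Column; a is strictly dominated.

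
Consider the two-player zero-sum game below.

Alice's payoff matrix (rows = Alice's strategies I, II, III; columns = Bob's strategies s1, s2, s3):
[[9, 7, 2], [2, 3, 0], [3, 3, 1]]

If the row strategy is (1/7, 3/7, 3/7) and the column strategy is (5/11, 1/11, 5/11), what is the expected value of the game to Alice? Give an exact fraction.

170/77

Against (5/11, 1/11, 5/11), each row's expected payoff is I: 62/11; II: 13/11; III: 23/11.
Taking the (1/7, 3/7, 3/7)-weighted average: (1/7)·(62/11) + (3/7)·(13/11) + (3/7)·(23/11) = 170/77.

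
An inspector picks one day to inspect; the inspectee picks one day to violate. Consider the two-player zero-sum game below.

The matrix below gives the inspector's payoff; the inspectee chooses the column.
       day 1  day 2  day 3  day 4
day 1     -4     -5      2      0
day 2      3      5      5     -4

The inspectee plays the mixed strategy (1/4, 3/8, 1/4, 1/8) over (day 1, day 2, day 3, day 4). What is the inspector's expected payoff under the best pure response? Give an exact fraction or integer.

27/8

day 1: (-4)·(1/4) + (-5)·(3/8) + (2)·(1/4) + (0)·(1/8) = -19/8.
day 2: (3)·(1/4) + (5)·(3/8) + (5)·(1/4) + (-4)·(1/8) = 27/8.
The best pure response is day 2 with expected payoff 27/8.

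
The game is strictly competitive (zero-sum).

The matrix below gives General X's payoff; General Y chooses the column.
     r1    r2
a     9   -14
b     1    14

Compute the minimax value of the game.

35/9

Row minima are -14 and 1, so General X's maximin is 1; column maxima are 9 and 14, so General Y's minimax is 9. These differ, so the equilibrium is in mixed strategies.
Let General X play a with probability p. General Y is indifferent when 9p + (1−p) = −14p + 14(1−p), giving p = 13/36.
Let General Y play r1 with probability q. General X is indifferent when 9q − 14(1−q) = q + 14(1−q), giving q = 7/9.
The value is 9·(7/9) + (-14)·(2/9) = 35/9.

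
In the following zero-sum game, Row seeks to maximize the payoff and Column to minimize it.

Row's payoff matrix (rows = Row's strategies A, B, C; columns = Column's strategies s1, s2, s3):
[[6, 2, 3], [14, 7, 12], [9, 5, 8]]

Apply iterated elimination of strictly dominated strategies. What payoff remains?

7

Column s1 is strictly dominated by s2 for Column (2<6, 7<14, 5<9); eliminate s1.
Row A is strictly dominated by row B (7>2, 12>3); eliminate A.
Row C is strictly dominated by row B (7>5, 12>8); eliminate C.
Column s3 is strictly dominated by s2 for Column (7<12); eliminate s3.
Only (B, s2) remains, with payoff 7.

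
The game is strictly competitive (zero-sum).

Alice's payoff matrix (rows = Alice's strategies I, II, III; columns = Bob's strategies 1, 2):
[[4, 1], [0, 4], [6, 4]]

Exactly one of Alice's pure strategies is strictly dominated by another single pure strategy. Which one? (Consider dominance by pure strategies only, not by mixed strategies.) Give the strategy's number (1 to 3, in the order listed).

1

Compare I with III: 6 > 4, 4 > 1.
So III strictly dominates I for Alice; I is strictly dominated.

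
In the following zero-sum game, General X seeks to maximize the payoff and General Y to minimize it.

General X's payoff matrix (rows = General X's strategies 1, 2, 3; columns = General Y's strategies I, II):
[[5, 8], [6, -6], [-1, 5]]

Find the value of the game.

26/5

Row 3 is strictly dominated by row 1, so General X never plays it.
The remaining 2×2 game on (1, 2) × (I, II) has no saddle point. Let General X play 1 with probability p; indifference gives 5p + 6(1−p) = 8p − 6(1−p), so p = 4/5.
Similarly General Y's optimal q on I is 14/15, and the value is 5·(14/15) + (8)·(1/15) = 26/5.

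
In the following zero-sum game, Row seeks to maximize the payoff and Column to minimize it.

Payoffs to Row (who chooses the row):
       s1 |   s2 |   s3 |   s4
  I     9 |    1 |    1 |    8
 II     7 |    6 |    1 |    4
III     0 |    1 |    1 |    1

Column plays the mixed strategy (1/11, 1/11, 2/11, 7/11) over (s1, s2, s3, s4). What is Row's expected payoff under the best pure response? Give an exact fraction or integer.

68/11

I: (9)·(1/11) + (1)·(1/11) + (1)·(2/11) + (8)·(7/11) = 68/11.
II: (7)·(1/11) + (6)·(1/11) + (1)·(2/11) + (4)·(7/11) = 43/11.
III: (0)·(1/11) + (1)·(1/11) + (1)·(2/11) + (1)·(7/11) = 10/11.
The best pure response is I with expected payoff 68/11.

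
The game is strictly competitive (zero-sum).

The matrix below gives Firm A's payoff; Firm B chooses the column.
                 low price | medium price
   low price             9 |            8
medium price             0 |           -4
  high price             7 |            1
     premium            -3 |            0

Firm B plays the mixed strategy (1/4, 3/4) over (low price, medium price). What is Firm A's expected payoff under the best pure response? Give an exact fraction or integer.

low price: (9)·(1/4) + (8)·(3/4) = 33/4.
medium price: (0)·(1/4) + (-4)·(3/4) = -3.
high price: (7)·(1/4) + (1)·(3/4) = 5/2.
premium: (-3)·(1/4) + (0)·(3/4) = -3/4.
The best pure response is low price with expected payoff 33/4.

33/4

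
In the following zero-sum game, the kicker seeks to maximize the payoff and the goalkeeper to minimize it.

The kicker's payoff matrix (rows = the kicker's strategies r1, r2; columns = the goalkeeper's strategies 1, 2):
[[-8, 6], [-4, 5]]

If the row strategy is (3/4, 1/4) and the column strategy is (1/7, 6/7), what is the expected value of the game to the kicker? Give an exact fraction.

Against (1/7, 6/7), each row's expected payoff is r1: 4; r2: 26/7.
Taking the (3/4, 1/4)-weighted average: (3/4)·(4) + (1/4)·(26/7) = 55/14.

55/14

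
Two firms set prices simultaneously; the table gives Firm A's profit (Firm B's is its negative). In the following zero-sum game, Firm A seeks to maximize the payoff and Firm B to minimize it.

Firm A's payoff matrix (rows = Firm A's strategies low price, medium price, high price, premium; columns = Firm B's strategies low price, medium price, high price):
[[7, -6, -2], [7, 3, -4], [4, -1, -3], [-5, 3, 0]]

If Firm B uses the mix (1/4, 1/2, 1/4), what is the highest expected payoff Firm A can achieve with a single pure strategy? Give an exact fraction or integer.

low price: (7)·(1/4) + (-6)·(1/2) + (-2)·(1/4) = -7/4.
medium price: (7)·(1/4) + (3)·(1/2) + (-4)·(1/4) = 9/4.
high price: (4)·(1/4) + (-1)·(1/2) + (-3)·(1/4) = -1/4.
premium: (-5)·(1/4) + (3)·(1/2) + (0)·(1/4) = 1/4.
The best pure response is medium price with expected payoff 9/4.

9/4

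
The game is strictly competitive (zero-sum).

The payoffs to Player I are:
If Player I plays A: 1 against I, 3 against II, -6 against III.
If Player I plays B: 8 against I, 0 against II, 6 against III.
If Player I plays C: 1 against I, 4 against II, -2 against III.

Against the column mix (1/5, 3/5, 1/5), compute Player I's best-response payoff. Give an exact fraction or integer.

14/5

A: (1)·(1/5) + (3)·(3/5) + (-6)·(1/5) = 4/5.
B: (8)·(1/5) + (0)·(3/5) + (6)·(1/5) = 14/5.
C: (1)·(1/5) + (4)·(3/5) + (-2)·(1/5) = 11/5.
The best pure response is B with expected payoff 14/5.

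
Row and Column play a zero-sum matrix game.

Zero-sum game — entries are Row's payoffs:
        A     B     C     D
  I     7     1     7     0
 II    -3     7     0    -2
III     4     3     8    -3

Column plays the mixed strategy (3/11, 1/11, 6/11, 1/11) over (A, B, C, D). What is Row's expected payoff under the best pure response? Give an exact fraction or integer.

I: (7)·(3/11) + (1)·(1/11) + (7)·(6/11) + (0)·(1/11) = 64/11.
II: (-3)·(3/11) + (7)·(1/11) + (0)·(6/11) + (-2)·(1/11) = -4/11.
III: (4)·(3/11) + (3)·(1/11) + (8)·(6/11) + (-3)·(1/11) = 60/11.
The best pure response is I with expected payoff 64/11.

64/11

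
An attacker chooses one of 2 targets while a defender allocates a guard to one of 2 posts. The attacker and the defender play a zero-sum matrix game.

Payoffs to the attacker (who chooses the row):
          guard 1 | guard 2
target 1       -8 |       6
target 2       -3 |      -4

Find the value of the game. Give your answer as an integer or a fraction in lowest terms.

-10/3

Row minima are -8 and -4, so the attacker's maximin is -4; column maxima are -3 and 6, so the defender's minimax is -3. These differ, so the equilibrium is in mixed strategies.
Let the attacker play target 1 with probability p. The defender is indifferent when −8p − 3(1−p) = 6p − 4(1−p), giving p = 1/15.
Let the defender play guard 1 with probability q. The attacker is indifferent when −8q + 6(1−q) = −3q − 4(1−q), giving q = 2/3.
The value is -8·(2/3) + (6)·(1/3) = -10/3.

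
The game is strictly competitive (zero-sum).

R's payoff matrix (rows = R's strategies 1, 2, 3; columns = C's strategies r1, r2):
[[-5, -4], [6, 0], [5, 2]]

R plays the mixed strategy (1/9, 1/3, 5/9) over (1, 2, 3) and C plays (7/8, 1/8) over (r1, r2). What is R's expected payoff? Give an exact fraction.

Against (7/8, 1/8), each row's expected payoff is 1: -39/8; 2: 21/4; 3: 37/8.
Taking the (1/9, 1/3, 5/9)-weighted average: (1/9)·(-39/8) + (1/3)·(21/4) + (5/9)·(37/8) = 34/9.

34/9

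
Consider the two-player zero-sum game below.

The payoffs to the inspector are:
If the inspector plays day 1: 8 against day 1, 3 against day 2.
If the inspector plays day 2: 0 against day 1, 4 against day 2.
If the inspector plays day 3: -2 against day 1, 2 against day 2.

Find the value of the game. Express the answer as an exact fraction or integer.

Row day 3 is strictly dominated by row day 2, so the inspector never plays it.
The remaining 2×2 game on (day 1, day 2) × (day 1, day 2) has no saddle point. Let the inspector play day 1 with probability p; indifference gives 8p = 3p + 4(1−p), so p = 4/9.
Similarly the inspectee's optimal q on day 1 is 1/9, and the value is 8·(1/9) + (3)·(8/9) = 32/9.

32/9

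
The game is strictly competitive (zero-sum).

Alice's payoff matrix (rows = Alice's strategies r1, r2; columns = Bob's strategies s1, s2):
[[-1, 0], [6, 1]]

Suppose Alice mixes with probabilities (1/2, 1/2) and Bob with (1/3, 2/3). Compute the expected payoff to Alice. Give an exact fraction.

7/6

Against (1/3, 2/3), each row's expected payoff is r1: -1/3; r2: 8/3.
Taking the (1/2, 1/2)-weighted average: (1/2)·(-1/3) + (1/2)·(8/3) = 7/6.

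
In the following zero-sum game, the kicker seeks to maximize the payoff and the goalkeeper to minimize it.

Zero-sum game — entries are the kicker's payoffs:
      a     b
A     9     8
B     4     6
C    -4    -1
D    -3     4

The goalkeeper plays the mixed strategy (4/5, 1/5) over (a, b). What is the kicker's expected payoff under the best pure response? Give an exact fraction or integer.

A: (9)·(4/5) + (8)·(1/5) = 44/5.
B: (4)·(4/5) + (6)·(1/5) = 22/5.
C: (-4)·(4/5) + (-1)·(1/5) = -17/5.
D: (-3)·(4/5) + (4)·(1/5) = -8/5.
The best pure response is A with expected payoff 44/5.

44/5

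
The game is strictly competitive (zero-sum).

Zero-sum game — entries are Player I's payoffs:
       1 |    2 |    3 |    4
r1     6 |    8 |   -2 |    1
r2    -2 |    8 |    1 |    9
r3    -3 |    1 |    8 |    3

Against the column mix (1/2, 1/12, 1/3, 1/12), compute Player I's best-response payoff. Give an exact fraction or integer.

37/12

r1: (6)·(1/2) + (8)·(1/12) + (-2)·(1/3) + (1)·(1/12) = 37/12.
r2: (-2)·(1/2) + (8)·(1/12) + (1)·(1/3) + (9)·(1/12) = 3/4.
r3: (-3)·(1/2) + (1)·(1/12) + (8)·(1/3) + (3)·(1/12) = 3/2.
The best pure response is r1 with expected payoff 37/12.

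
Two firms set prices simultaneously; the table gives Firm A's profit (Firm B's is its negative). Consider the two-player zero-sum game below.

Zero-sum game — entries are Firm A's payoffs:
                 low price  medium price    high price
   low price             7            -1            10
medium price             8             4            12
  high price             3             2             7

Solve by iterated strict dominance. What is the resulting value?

4

Row high price is strictly dominated by row medium price (8>3, 4>2, 12>7); eliminate high price.
Column high price is strictly dominated by low price for Firm B (7<10, 8<12); eliminate high price.
Column low price is strictly dominated by medium price for Firm B (-1<7, 4<8); eliminate low price.
Row low price is strictly dominated by row medium price (4>-1); eliminate low price.
Only (medium price, medium price) remains, with payoff 4.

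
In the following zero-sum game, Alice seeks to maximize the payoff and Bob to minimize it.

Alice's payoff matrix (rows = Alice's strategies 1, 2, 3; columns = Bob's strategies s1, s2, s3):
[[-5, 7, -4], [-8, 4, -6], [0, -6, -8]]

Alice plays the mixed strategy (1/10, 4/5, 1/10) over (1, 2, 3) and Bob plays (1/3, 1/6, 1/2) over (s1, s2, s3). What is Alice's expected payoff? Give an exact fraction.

-19/4

Against (1/3, 1/6, 1/2), each row's expected payoff is 1: -5/2; 2: -5; 3: -5.
Taking the (1/10, 4/5, 1/10)-weighted average: (1/10)·(-5/2) + (4/5)·(-5) + (1/10)·(-5) = -19/4.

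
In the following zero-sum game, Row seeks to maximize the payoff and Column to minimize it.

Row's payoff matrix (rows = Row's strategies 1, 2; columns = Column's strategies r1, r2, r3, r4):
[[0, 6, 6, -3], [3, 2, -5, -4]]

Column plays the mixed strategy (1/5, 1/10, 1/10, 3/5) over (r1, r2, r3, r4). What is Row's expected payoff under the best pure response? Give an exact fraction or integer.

1: (0)·(1/5) + (6)·(1/10) + (6)·(1/10) + (-3)·(3/5) = -3/5.
2: (3)·(1/5) + (2)·(1/10) + (-5)·(1/10) + (-4)·(3/5) = -21/10.
The best pure response is 1 with expected payoff -3/5.

-3/5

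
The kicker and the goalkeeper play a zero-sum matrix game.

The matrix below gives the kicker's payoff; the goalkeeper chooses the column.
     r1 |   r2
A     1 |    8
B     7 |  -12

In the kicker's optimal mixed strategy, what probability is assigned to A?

19/26

Row minima are 1 and -12, so the kicker's maximin is 1; column maxima are 7 and 8, so the goalkeeper's minimax is 7. These differ, so the equilibrium is in mixed strategies.
Let the kicker play A with probability p. The goalkeeper is indifferent when p + 7(1−p) = 8p − 12(1−p), giving p = 19/26.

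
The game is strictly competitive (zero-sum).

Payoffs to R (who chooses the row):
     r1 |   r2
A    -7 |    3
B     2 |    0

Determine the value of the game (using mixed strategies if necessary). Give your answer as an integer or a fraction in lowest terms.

Row minima are -7 and 0, so R's maximin is 0; column maxima are 2 and 3, so C's minimax is 2. These differ, so the equilibrium is in mixed strategies.
Let R play A with probability p. C is indifferent when −7p + 2(1−p) = 3p, giving p = 1/6.
Let C play r1 with probability q. R is indifferent when −7q + 3(1−q) = 2q, giving q = 1/4.
The value is -7·(1/4) + (3)·(3/4) = 1/2.

1/2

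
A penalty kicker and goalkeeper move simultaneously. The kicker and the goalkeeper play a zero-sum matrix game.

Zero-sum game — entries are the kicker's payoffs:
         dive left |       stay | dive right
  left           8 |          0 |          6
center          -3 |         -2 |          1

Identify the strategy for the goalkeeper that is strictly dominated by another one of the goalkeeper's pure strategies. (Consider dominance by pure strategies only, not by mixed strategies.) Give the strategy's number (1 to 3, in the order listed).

The goalkeeper prefers columns that give the kicker less. Compare dive right with stay: 0 < 6, -2 < 1.
So stay strictly dominates dive right for the goalkeeper; dive right is strictly dominated.

3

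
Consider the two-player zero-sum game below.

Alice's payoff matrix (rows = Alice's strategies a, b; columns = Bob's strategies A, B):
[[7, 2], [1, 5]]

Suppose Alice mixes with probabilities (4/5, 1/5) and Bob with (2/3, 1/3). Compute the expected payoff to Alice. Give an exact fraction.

Against (2/3, 1/3), each row's expected payoff is a: 16/3; b: 7/3.
Taking the (4/5, 1/5)-weighted average: (4/5)·(16/3) + (1/5)·(7/3) = 71/15.

71/15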